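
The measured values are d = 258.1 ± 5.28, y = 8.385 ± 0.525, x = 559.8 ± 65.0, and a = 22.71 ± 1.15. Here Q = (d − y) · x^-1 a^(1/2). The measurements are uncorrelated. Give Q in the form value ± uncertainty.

2.126 ± 0.257

Let u = d − y = 249.7. δu = √(δd² + δy²) = √(27.9 + 0.276) = 5.31, so δu/u = 0.0212.
Q is then a monomial in u, x, a:
δQ/Q = √((δu/u)² + (-1·δx/x)² + (½·δa/a)²) = √(0.000451 + 0.0135 + 0.000641) = 0.121
Q = 2.126, so δQ = 0.121 × 2.126 = 0.257.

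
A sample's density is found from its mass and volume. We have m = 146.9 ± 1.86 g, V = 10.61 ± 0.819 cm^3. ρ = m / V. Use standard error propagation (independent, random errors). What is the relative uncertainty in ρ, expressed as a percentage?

Since ρ is a product/quotient, work with relative uncertainties:
  (1·δm/m)² = (1×0.0127)² = 0.000160;  (-1·δV/V)² = (-1×0.0772)² = 0.00596
δρ/ρ = √(0.00612) = 0.0782

7.82%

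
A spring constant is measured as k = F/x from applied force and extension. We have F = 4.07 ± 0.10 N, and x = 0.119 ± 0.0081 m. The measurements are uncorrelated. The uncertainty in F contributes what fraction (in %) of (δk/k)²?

(δk/k)² = (1·δF/F)² + (-1·δx/x)²
  F term: (1×0.0246)² = 0.000604
  x term: (-1×0.0681)² = 0.00463
Total = 0.00524. Share from F = 0.000604/0.00524 = 0.115.

11.5%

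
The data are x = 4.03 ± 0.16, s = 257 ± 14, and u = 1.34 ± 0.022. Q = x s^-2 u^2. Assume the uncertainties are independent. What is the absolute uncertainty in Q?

1.32e-05

Since Q is a product/quotient, work with relative uncertainties:
  (1·δx/x)² = (1×0.0397)² = 0.00158;  (-2·δs/s)² = (-2×0.0545)² = 0.0119;  (2·δu/u)² = (2×0.0164)² = 0.00108
δQ/Q = √(0.0145) = 0.121
Q = 0.000110, so δQ = 0.121 × 0.000110 = 1.32e-05.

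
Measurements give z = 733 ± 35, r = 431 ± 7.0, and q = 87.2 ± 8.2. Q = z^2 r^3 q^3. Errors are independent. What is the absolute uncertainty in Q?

Each factor contributes (exponent × relative error)² to (δQ/Q)²:
  (2·δz/z)² = (2×0.0477)² = 0.00912;  (3·δr/r)² = (3×0.0162)² = 0.00237;  (3·δq/q)² = (3×0.0940)² = 0.0796
δQ/Q = √(0.0911) = 0.302
Q = 2.85e+19, so δQ = 0.302 × 2.85e+19 = 8.61e+18.

8.61e+18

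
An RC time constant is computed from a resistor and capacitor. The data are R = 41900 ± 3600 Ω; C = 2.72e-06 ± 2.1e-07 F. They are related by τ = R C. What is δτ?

Products/powers → add relative errors in quadrature, weighted by exponent:
  (1·δR/R)² = (1×0.0859)² = 0.00738;  (1·δC/C)² = (1×0.0772)² = 0.00596
δτ/τ = √(0.0133) = 0.116
τ = 0.114 s, so δτ = 0.116 × 0.114 = 0.0132 s.

0.0132 s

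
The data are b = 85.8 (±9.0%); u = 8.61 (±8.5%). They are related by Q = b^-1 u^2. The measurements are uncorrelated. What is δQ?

Q is a product of powers, so relative uncertainties combine in quadrature:
  (-1·δb/b)² = (-1×0.0900)² = 0.00810;  (2·δu/u)² = (2×0.0850)² = 0.0289
δQ/Q = √(0.0370) = 0.192
Q = 0.864, so δQ = 0.192 × 0.864 = 0.166.

0.166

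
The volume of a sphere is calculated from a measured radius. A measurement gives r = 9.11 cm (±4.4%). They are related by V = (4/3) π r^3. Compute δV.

418 cm^3

Each factor contributes (exponent × relative error)² to (δV/V)²:
  (3·δr/r)² = (3×0.0440)² = 0.0174
δV/V = √(0.0174) = 0.132
V = 3170 cm^3, so δV = 0.132 × 3170 = 418 cm^3.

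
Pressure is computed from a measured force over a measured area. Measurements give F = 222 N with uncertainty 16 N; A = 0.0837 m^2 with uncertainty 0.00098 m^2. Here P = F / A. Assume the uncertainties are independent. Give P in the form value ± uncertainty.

2650 ± 194 Pa

Since P is a product/quotient, work with relative uncertainties:
  (1·δF/F)² = (1×0.0721)² = 0.00519;  (-1·δA/A)² = (-1×0.0117)² = 0.000137
δP/P = √(0.00533) = 0.0730
P = 2650 Pa, so δP = 0.0730 × 2650 = 194 Pa.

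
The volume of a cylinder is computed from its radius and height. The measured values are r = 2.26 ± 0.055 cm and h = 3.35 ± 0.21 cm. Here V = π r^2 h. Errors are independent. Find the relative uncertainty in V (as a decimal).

0.0794

Each factor contributes (exponent × relative error)² to (δV/V)²:
  (2·δr/r)² = (2×0.0243)² = 0.00237;  (1·δh/h)² = (1×0.0627)² = 0.00393
δV/V = √(0.00630) = 0.0794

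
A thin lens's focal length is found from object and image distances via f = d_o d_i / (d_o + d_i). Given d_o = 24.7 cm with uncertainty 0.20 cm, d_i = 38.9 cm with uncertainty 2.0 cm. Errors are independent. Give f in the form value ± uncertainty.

15.1 ± 0.311 cm

∂f/∂d_o = (d_i/(d_o+d_i))² = 0.374;  ∂f/∂d_i = (d_o/(d_o+d_i))² = 0.151
δf = √((∂f/∂d_o · δd_o)² + (∂f/∂d_i · δd_i)²) = √(0.00560 + 0.0910) = 0.311 cm
f = 15.1 cm.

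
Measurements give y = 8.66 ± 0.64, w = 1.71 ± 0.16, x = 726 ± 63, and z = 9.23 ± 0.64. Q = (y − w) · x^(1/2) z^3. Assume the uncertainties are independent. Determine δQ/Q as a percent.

Let u = y − w = 6.95. δu = √(δy² + δw²) = √(0.410 + 0.0256) = 0.660, so δu/u = 0.0949.
Q is then a monomial in u, x, z:
δQ/Q = √((δu/u)² + (½·δx/x)² + (3·δz/z)²) = √(0.00901 + 0.00188 + 0.0433) = 0.233

23.3%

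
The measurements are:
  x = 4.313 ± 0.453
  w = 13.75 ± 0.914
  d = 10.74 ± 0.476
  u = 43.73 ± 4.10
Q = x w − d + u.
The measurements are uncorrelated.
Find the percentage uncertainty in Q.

Let p = x·w = 59.30. δp/p = √((1·δx/x)² + (1·δw/w)²) = √(0.0110 + 0.00442) = 0.124, so δp = 7.37.
Q = p − d + u: δQ = √(δp² + δd² + δu²) = √(54.3 + 0.227 + 16.8) = 8.45
Q = 92.29, so δQ/Q = 8.45/92.29 = 0.0915.

9.15%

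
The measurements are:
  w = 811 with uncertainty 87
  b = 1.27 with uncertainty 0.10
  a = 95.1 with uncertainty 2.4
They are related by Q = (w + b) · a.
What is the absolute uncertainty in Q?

Let u = w + b = 812. δu = √(δw² + δb²) = √(7570 + 0.0100) = 87.0, so δu/u = 0.107.
Q is then a monomial in u, a:
δQ/Q = √((δu/u)² + (1·δa/a)²) = √(0.0115 + 0.000637) = 0.110
Q = 77200, so δQ = 0.110 × 77200 = 8500.

8500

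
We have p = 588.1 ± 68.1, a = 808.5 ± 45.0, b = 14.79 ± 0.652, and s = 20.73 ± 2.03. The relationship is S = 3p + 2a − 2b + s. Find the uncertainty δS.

For a sum/difference, combine absolute errors in quadrature:
  (3·δp)² = 41700;  (2·δa)² = 8100;  (2·δb)² = 1.70;  (δs)² = 4.12
δS = √(49800) = 223

223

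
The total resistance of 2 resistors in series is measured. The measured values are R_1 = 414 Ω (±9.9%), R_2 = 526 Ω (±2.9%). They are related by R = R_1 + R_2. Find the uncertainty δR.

Sums and differences: (δR)² = Σ (cᵢ δxᵢ)².
  (δR_1)² = 1680;  (δR_2)² = 233
δR = √(1910) = 43.7 Ω

43.7 Ω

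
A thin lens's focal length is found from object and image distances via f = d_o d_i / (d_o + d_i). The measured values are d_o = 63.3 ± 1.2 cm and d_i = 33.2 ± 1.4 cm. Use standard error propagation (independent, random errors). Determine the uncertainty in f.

∂f/∂d_o = (d_i/(d_o+d_i))² = 0.118;  ∂f/∂d_i = (d_o/(d_o+d_i))² = 0.430
δf = √((∂f/∂d_o · δd_o)² + (∂f/∂d_i · δd_i)²) = √(0.0202 + 0.363) = 0.619 cm

0.619 cm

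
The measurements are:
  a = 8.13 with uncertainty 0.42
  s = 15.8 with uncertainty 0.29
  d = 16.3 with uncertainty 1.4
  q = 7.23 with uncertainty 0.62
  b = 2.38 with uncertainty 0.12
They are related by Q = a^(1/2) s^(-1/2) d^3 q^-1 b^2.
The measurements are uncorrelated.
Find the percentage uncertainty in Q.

Products/powers → add relative errors in quadrature, weighted by exponent:
  (½·δa/a)² = (0.5×0.0517)² = 0.000667;  (−½·δs/s)² = (-0.5×0.0184)² = 8.42e-05;  (3·δd/d)² = (3×0.0859)² = 0.0664;  (-1·δq/q)² = (-1×0.0858)² = 0.00735;  (2·δb/b)² = (2×0.0504)² = 0.0102
δQ/Q = √(0.0847) = 0.291

29.1%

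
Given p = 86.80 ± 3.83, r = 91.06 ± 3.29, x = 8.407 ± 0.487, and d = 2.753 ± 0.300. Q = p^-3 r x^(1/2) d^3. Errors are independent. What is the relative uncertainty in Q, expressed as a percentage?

35.6%

Relative error in a monomial: (δQ/Q)² = Σ (nᵢ · δxᵢ/xᵢ)².
  (-3·δp/p)² = (-3×0.0441)² = 0.0175;  (1·δr/r)² = (1×0.0361)² = 0.00131;  (½·δx/x)² = (0.5×0.0579)² = 0.000839;  (3·δd/d)² = (3×0.109)² = 0.107
δQ/Q = √(0.127) = 0.356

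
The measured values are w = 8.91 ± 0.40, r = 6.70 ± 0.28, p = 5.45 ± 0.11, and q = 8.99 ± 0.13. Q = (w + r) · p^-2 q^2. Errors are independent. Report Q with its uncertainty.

Let u = w + r = 15.6. δu = √(δw² + δr²) = √(0.160 + 0.0784) = 0.488, so δu/u = 0.0313.
Q is then a monomial in u, p, q:
δQ/Q = √((δu/u)² + (-2·δp/p)² + (2·δq/q)²) = √(0.000978 + 0.00163 + 0.000836) = 0.0587
Q = 42.5, so δQ = 0.0587 × 42.5 = 2.49.

42.5 ± 2.49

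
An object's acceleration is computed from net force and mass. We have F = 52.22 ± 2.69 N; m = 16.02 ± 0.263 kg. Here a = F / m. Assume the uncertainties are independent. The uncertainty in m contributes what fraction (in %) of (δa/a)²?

9.22%

(δa/a)² = (1·δF/F)² + (-1·δm/m)²
  F term: (1×0.0515)² = 0.00265
  m term: (-1×0.0164)² = 0.000270
Total = 0.00292. Share from m = 0.000270/0.00292 = 0.0922.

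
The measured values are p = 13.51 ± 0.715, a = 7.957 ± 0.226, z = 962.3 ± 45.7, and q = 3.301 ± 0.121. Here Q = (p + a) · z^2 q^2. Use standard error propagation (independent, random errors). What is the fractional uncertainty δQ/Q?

Let u = p + a = 21.47. δu = √(δp² + δa²) = √(0.511 + 0.0511) = 0.750, so δu/u = 0.0349.
Q is then a monomial in u, z, q:
δQ/Q = √((δu/u)² + (2·δz/z)² + (2·δq/q)²) = √(0.00122 + 0.00902 + 0.00537) = 0.125

0.125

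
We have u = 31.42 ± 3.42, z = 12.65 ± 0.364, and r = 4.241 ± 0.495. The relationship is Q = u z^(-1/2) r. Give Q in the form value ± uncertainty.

37.47 ± 6.00

Q is a product of powers, so relative uncertainties combine in quadrature:
  (1·δu/u)² = (1×0.109)² = 0.0118;  (−½·δz/z)² = (-0.5×0.0288)² = 0.000207;  (1·δr/r)² = (1×0.117)² = 0.0136
δQ/Q = √(0.0257) = 0.160
Q = 37.47, so δQ = 0.160 × 37.47 = 6.00.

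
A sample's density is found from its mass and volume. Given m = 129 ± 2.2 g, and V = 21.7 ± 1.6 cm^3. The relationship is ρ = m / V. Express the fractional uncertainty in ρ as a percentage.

For a monomial ρ ∝ m, V^-1, fractional errors add in quadrature:
  (1·δm/m)² = (1×0.0171)² = 0.000291;  (-1·δV/V)² = (-1×0.0737)² = 0.00544
δρ/ρ = √(0.00573) = 0.0757

7.57%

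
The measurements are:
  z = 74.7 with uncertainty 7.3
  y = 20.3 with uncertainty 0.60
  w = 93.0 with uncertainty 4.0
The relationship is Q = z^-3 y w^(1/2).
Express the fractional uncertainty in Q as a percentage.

29.5%

Since Q is a product/quotient, work with relative uncertainties:
  (-3·δz/z)² = (-3×0.0977)² = 0.0860;  (1·δy/y)² = (1×0.0296)² = 0.000874;  (½·δw/w)² = (0.5×0.0430)² = 0.000462
δQ/Q = √(0.0873) = 0.295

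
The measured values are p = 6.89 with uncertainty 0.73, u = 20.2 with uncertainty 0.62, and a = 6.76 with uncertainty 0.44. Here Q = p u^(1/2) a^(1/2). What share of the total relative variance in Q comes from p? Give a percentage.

(δQ/Q)² = (1·δp/p)² + (½·δu/u)² + (½·δa/a)²
  p term: (1×0.106)² = 0.0112
  u term: (0.5×0.0307)² = 0.000236
  a term: (0.5×0.0651)² = 0.00106
Total = 0.0125. Share from p = 0.0112/0.0125 = 0.897.

89.7%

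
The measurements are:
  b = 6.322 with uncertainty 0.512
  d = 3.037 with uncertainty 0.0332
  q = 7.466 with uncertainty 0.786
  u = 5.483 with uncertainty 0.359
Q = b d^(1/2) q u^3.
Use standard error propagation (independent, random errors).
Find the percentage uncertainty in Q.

23.7%

Relative error in a monomial: (δQ/Q)² = Σ (nᵢ · δxᵢ/xᵢ)².
  (1·δb/b)² = (1×0.0810)² = 0.00656;  (½·δd/d)² = (0.5×0.0109)² = 2.99e-05;  (1·δq/q)² = (1×0.105)² = 0.0111;  (3·δu/u)² = (3×0.0655)² = 0.0386
δQ/Q = √(0.0563) = 0.237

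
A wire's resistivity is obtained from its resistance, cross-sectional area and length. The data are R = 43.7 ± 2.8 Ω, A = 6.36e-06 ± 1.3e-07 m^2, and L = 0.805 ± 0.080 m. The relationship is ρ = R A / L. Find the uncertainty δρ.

4.14e-05 Ω·m

Each factor contributes (exponent × relative error)² to (δρ/ρ)²:
  (1·δR/R)² = (1×0.0641)² = 0.00411;  (1·δA/A)² = (1×0.0204)² = 0.000418;  (-1·δL/L)² = (-1×0.0994)² = 0.00988
δρ/ρ = √(0.0144) = 0.120
ρ = 0.000345 Ω·m, so δρ = 0.120 × 0.000345 = 4.14e-05 Ω·m.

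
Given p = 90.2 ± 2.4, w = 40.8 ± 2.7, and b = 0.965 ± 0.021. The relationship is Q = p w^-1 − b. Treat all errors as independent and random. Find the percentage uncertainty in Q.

Let h = p·w^-1 = 2.21. δh/h = √((1·δp/p)² + (-1·δw/w)²) = √(0.000708 + 0.00438) = 0.0713, so δh = 0.158.
Q = h − b: δQ = √(δh² + δb²) = √(0.0249 + 0.000441) = 0.159
Q = 1.25, so δQ/Q = 0.159/1.25 = 0.128.

12.8%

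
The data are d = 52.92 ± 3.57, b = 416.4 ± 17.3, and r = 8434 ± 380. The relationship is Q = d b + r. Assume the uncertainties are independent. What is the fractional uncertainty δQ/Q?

Let p = d·b = 22040. δp/p = √((1·δd/d)² + (1·δb/b)²) = √(0.00455 + 0.00173) = 0.0792, so δp = 1750.
Q = p + r: δQ = √(δp² + δr²) = √(3.05e+06 + 1.44e+05) = 1790
Q = 30470, so δQ/Q = 1790/30470 = 0.0586.

0.0586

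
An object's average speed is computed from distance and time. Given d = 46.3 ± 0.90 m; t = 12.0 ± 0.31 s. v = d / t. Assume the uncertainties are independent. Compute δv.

Products/powers → add relative errors in quadrature, weighted by exponent:
  (1·δd/d)² = (1×0.0194)² = 0.000378;  (-1·δt/t)² = (-1×0.0258)² = 0.000667
δv/v = √(0.00105) = 0.0323
v = 3.86 m/s, so δv = 0.0323 × 3.86 = 0.125 m/s.

0.125 m/s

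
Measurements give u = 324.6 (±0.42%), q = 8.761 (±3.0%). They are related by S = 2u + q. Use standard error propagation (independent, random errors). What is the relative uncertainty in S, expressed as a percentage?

0.416%

Sums and differences: (δS)² = Σ (cᵢ δxᵢ)².
  (2·δu)² = 7.43;  (δq)² = 0.0691
δS = √(7.50) = 2.74
S = 658.0, so δS/S = 2.74/658.0 = 0.00416.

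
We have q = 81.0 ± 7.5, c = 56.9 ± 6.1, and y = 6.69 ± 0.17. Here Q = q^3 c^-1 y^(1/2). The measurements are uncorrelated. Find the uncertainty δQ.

7200

Products/powers → add relative errors in quadrature, weighted by exponent:
  (3·δq/q)² = (3×0.0926)² = 0.0772;  (-1·δc/c)² = (-1×0.107)² = 0.0115;  (½·δy/y)² = (0.5×0.0254)² = 0.000161
δQ/Q = √(0.0888) = 0.298
Q = 24200, so δQ = 0.298 × 24200 = 7200.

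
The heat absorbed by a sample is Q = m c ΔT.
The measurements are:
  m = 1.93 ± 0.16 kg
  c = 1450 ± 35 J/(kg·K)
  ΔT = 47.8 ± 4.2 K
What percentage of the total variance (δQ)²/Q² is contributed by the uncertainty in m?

45.3%

(δQ/Q)² = (1·δm/m)² + (1·δc/c)² + (1·δΔT/ΔT)²
  m term: (1×0.0829)² = 0.00687
  c term: (1×0.0241)² = 0.000583
  ΔT term: (1×0.0879)² = 0.00772
Total = 0.0152. Share from m = 0.00687/0.0152 = 0.453.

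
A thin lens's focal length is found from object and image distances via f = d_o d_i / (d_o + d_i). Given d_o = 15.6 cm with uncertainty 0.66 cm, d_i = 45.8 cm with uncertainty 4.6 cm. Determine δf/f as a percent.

4.06%

∂f/∂d_o = (d_i/(d_o+d_i))² = 0.556;  ∂f/∂d_i = (d_o/(d_o+d_i))² = 0.0646
δf = √((∂f/∂d_o · δd_o)² + (∂f/∂d_i · δd_i)²) = √(0.135 + 0.0882) = 0.472 cm
f = 11.6 cm, so δf/f = 0.472/11.6 = 0.0406.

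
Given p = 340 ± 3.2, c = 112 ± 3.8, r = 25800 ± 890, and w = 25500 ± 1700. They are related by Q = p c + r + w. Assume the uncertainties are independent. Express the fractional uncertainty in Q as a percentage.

2.62%

Let h = p·c = 38100. δh/h = √((1·δp/p)² + (1·δc/c)²) = √(8.86e-05 + 0.00115) = 0.0352, so δh = 1340.
Q = h + r + w: δQ = √(δh² + δr² + δw²) = √(1.8e+06 + 7.92e+05 + 2.89e+06) = 2340
Q = 89400, so δQ/Q = 2340/89400 = 0.0262.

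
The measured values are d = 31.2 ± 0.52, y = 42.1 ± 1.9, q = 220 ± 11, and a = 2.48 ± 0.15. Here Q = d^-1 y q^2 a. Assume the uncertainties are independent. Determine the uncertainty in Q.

Each factor contributes (exponent × relative error)² to (δQ/Q)²:
  (-1·δd/d)² = (-1×0.0167)² = 0.000278;  (1·δy/y)² = (1×0.0451)² = 0.00204;  (2·δq/q)² = (2×0.0500)² = 0.0100;  (1·δa/a)² = (1×0.0605)² = 0.00366
δQ/Q = √(0.0160) = 0.126
Q = 1.62e+05, so δQ = 0.126 × 1.62e+05 = 20500.

20500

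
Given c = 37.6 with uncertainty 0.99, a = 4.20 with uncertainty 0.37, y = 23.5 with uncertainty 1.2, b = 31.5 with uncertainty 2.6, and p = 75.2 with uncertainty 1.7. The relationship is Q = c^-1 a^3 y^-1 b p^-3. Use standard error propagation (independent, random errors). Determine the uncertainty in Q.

Since Q is a product/quotient, work with relative uncertainties:
  (-1·δc/c)² = (-1×0.0263)² = 0.000693;  (3·δa/a)² = (3×0.0881)² = 0.0698;  (-1·δy/y)² = (-1×0.0511)² = 0.00261;  (1·δb/b)² = (1×0.0825)² = 0.00681;  (-3·δp/p)² = (-3×0.0226)² = 0.00460
δQ/Q = √(0.0846) = 0.291
Q = 6.21e-06, so δQ = 0.291 × 6.21e-06 = 1.81e-06.

1.81e-06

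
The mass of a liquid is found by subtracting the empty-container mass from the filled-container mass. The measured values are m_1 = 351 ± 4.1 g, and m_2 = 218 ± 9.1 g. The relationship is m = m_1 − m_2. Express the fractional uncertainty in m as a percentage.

7.50%

m is a linear combination, so absolute uncertainties add in quadrature:
  (δm_1)² = 16.8;  (δm_2)² = 82.8
δm = √(99.6) = 9.98 g
m = 133 g, so δm/m = 9.98/133 = 0.0750.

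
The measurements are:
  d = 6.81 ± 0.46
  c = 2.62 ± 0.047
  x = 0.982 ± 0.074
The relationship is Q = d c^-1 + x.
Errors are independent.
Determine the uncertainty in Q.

0.196

Let p = d·c^-1 = 2.60. δp/p = √((1·δd/d)² + (-1·δc/c)²) = √(0.00456 + 0.000322) = 0.0699, so δp = 0.182.
Q = p + x: δQ = √(δp² + δx²) = √(0.0330 + 0.00548) = 0.196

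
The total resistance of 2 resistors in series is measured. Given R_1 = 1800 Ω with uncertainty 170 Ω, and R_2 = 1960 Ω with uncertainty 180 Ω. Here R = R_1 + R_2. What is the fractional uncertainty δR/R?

For a sum/difference, combine absolute errors in quadrature:
  (δR_1)² = 28900;  (δR_2)² = 32400
δR = √(61300) = 248 Ω
R = 3760 Ω, so δR/R = 248/3760 = 0.0658.

0.0658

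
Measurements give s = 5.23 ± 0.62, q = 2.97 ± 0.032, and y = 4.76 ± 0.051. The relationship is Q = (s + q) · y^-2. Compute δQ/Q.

Let u = s + q = 8.20. δu = √(δs² + δq²) = √(0.384 + 0.00102) = 0.621, so δu/u = 0.0757.
Q is then a monomial in u, y:
δQ/Q = √((δu/u)² + (-2·δy/y)²) = √(0.00573 + 0.000459) = 0.0787

0.0787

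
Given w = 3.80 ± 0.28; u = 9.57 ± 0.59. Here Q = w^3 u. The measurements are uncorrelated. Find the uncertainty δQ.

121

Since Q is a product/quotient, work with relative uncertainties:
  (3·δw/w)² = (3×0.0737)² = 0.0489;  (1·δu/u)² = (1×0.0617)² = 0.00380
δQ/Q = √(0.0527) = 0.229
Q = 525, so δQ = 0.229 × 525 = 121.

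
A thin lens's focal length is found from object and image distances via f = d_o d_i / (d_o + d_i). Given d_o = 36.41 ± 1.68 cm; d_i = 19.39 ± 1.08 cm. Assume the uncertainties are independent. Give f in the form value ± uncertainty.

12.65 ± 0.503 cm

∂f/∂d_o = (d_i/(d_o+d_i))² = 0.121;  ∂f/∂d_i = (d_o/(d_o+d_i))² = 0.426
δf = √((∂f/∂d_o · δd_o)² + (∂f/∂d_i · δd_i)²) = √(0.0412 + 0.211) = 0.503 cm
f = 12.65 cm.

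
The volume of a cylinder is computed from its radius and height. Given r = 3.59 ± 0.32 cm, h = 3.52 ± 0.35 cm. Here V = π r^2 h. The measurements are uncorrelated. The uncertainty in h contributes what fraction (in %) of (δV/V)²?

(δV/V)² = (2·δr/r)² + (1·δh/h)²
  r term: (2×0.0891)² = 0.0318
  h term: (1×0.0994)² = 0.00989
Total = 0.0417. Share from h = 0.00989/0.0417 = 0.237.

23.7%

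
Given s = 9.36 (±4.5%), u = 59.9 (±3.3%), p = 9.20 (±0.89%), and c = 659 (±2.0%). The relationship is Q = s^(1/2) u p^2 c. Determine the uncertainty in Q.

Each factor contributes (exponent × relative error)² to (δQ/Q)²:
  (½·δs/s)² = (0.5×0.0450)² = 0.000506;  (1·δu/u)² = (1×0.0330)² = 0.00109;  (2·δp/p)² = (2×0.00890)² = 0.000317;  (1·δc/c)² = (1×0.0200)² = 0.000400
δQ/Q = √(0.00231) = 0.0481
Q = 1.02e+07, so δQ = 0.0481 × 1.02e+07 = 4.92e+05.

4.92e+05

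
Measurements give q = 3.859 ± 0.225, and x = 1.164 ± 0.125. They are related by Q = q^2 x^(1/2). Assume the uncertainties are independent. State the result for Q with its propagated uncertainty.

Since Q is a product/quotient, work with relative uncertainties:
  (2·δq/q)² = (2×0.0583)² = 0.0136;  (½·δx/x)² = (0.5×0.107)² = 0.00288
δQ/Q = √(0.0165) = 0.128
Q = 16.07, so δQ = 0.128 × 16.07 = 2.06.

16.07 ± 2.06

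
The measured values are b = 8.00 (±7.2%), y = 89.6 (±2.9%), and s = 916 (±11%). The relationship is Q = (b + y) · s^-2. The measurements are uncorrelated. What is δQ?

2.58e-05

Let u = b + y = 97.6. δu = √(δb² + δy²) = √(0.332 + 6.75) = 2.66, so δu/u = 0.0273.
Q is then a monomial in u, s:
δQ/Q = √((δu/u)² + (-2·δs/s)²) = √(0.000744 + 0.0484) = 0.222
Q = 0.000116, so δQ = 0.222 × 0.000116 = 2.58e-05.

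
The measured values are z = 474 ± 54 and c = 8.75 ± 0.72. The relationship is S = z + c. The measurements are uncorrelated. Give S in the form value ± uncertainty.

483 ± 54.0

Sums and differences: (δS)² = Σ (cᵢ δxᵢ)².
  (δz)² = 2920;  (δc)² = 0.518
δS = √(2920) = 54.0
S = 483.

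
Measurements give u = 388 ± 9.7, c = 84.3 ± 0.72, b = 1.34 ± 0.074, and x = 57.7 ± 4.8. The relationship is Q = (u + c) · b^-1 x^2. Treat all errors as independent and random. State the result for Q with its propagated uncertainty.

(1.17 ± 0.207) × 10^6

Let w = u + c = 472. δw = √(δu² + δc²) = √(94.1 + 0.518) = 9.73, so δw/w = 0.0206.
Q is then a monomial in w, b, x:
δQ/Q = √((δw/w)² + (-1·δb/b)² + (2·δx/x)²) = √(0.000424 + 0.00305 + 0.0277) = 0.177
Q = 1.17e+06, so δQ = 0.177 × 1.17e+06 = 2.07e+05.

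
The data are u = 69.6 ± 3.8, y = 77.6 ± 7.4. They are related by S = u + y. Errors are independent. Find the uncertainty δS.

8.32

S is a linear combination, so absolute uncertainties add in quadrature:
  (δu)² = 14.4;  (δy)² = 54.8
δS = √(69.2) = 8.32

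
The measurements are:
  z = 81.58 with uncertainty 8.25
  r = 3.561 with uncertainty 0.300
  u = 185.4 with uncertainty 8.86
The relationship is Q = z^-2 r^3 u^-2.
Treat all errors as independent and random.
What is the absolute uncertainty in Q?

6.66e-08

Relative error in a monomial: (δQ/Q)² = Σ (nᵢ · δxᵢ/xᵢ)².
  (-2·δz/z)² = (-2×0.101)² = 0.0409;  (3·δr/r)² = (3×0.0842)² = 0.0639;  (-2·δu/u)² = (-2×0.0478)² = 0.00913
δQ/Q = √(0.114) = 0.338
Q = 1.974e-07, so δQ = 0.338 × 1.974e-07 = 6.66e-08.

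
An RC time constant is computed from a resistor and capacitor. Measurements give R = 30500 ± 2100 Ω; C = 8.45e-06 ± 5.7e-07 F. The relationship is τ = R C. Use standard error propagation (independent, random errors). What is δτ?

0.0248 s

For a monomial τ ∝ R, C, fractional errors add in quadrature:
  (1·δR/R)² = (1×0.0689)² = 0.00474;  (1·δC/C)² = (1×0.0675)² = 0.00455
δτ/τ = √(0.00929) = 0.0964
τ = 0.258 s, so δτ = 0.0964 × 0.258 = 0.0248 s.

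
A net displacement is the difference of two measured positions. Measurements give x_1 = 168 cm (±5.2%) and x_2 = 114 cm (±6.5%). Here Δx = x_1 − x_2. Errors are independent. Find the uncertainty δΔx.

11.5 cm

For a sum/difference, combine absolute errors in quadrature:
  (δx_1)² = 76.3;  (δx_2)² = 54.9
δΔx = √(131) = 11.5 cm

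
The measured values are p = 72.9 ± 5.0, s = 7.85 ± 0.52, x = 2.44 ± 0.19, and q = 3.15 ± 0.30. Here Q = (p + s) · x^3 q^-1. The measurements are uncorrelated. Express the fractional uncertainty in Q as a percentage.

Let u = p + s = 80.8. δu = √(δp² + δs²) = √(25.0 + 0.270) = 5.03, so δu/u = 0.0623.
Q is then a monomial in u, x, q:
δQ/Q = √((δu/u)² + (3·δx/x)² + (-1·δq/q)²) = √(0.00388 + 0.0546 + 0.00907) = 0.260

26.0%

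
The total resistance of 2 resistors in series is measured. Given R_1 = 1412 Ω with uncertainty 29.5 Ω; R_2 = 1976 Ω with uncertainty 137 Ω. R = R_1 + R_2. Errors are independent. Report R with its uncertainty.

3388 ± 140 Ω

Each term contributes (cᵢ δxᵢ)² to (δR)²:
  (δR_1)² = 870;  (δR_2)² = 18800
δR = √(19600) = 140 Ω
R = 3388 Ω.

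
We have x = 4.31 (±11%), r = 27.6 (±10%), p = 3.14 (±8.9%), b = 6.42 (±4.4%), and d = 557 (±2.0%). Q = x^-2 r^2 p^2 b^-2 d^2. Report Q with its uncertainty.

Each factor contributes (exponent × relative error)² to (δQ/Q)²:
  (-2·δx/x)² = (-2×0.110)² = 0.0484;  (2·δr/r)² = (2×0.100)² = 0.0400;  (2·δp/p)² = (2×0.0890)² = 0.0317;  (-2·δb/b)² = (-2×0.0440)² = 0.00774;  (2·δd/d)² = (2×0.0200)² = 0.00160
δQ/Q = √(0.129) = 0.360
Q = 3.04e+06, so δQ = 0.360 × 3.04e+06 = 1.09e+06.

(3.04 ± 1.09) × 10^6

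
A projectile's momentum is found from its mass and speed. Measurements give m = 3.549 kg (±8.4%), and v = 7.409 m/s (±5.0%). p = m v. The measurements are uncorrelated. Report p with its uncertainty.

26.29 ± 2.57 kg·m/s

Each factor contributes (exponent × relative error)² to (δp/p)²:
  (1·δm/m)² = (1×0.0840)² = 0.00706;  (1·δv/v)² = (1×0.0500)² = 0.00250
δp/p = √(0.00956) = 0.0978
p = 26.29 kg·m/s, so δp = 0.0978 × 26.29 = 2.57 kg·m/s.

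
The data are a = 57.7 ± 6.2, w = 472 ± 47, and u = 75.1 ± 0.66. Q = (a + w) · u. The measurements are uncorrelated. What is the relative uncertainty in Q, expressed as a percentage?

Let h = a + w = 530. δh = √(δa² + δw²) = √(38.4 + 2210) = 47.4, so δh/h = 0.0895.
Q is then a monomial in h, u:
δQ/Q = √((δh/h)² + (1·δu/u)²) = √(0.00801 + 7.72e-05) = 0.0899

8.99%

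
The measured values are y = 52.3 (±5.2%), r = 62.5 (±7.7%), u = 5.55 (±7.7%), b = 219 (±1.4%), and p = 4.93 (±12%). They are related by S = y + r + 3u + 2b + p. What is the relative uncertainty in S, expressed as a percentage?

For a sum/difference, combine absolute errors in quadrature:
  (δy)² = 7.40;  (δr)² = 23.2;  (3·δu)² = 1.64;  (2·δb)² = 37.6;  (δp)² = 0.350
δS = √(70.2) = 8.38
S = 574, so δS/S = 8.38/574 = 0.0146.

1.46%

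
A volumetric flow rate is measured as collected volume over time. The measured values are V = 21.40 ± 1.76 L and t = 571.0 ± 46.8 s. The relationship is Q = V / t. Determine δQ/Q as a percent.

11.6%

Since Q is a product/quotient, work with relative uncertainties:
  (1·δV/V)² = (1×0.0822)² = 0.00676;  (-1·δt/t)² = (-1×0.0820)² = 0.00672
δQ/Q = √(0.0135) = 0.116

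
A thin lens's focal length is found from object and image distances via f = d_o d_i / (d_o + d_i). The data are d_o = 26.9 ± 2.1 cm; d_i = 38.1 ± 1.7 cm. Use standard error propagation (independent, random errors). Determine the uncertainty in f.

∂f/∂d_o = (d_i/(d_o+d_i))² = 0.344;  ∂f/∂d_i = (d_o/(d_o+d_i))² = 0.171
δf = √((∂f/∂d_o · δd_o)² + (∂f/∂d_i · δd_i)²) = √(0.521 + 0.0848) = 0.778 cm

0.778 cm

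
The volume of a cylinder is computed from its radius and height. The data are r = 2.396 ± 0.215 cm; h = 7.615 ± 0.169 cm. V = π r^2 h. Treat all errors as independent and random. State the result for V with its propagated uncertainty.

137.3 ± 24.8 cm^3

Products/powers → add relative errors in quadrature, weighted by exponent:
  (2·δr/r)² = (2×0.0897)² = 0.0322;  (1·δh/h)² = (1×0.0222)² = 0.000493
δV/V = √(0.0327) = 0.181
V = 137.3 cm^3, so δV = 0.181 × 137.3 = 24.8 cm^3.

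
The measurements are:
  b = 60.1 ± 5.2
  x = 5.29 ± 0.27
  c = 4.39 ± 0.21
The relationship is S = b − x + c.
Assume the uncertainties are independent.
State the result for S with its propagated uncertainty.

59.2 ± 5.21

Sums and differences: (δS)² = Σ (cᵢ δxᵢ)².
  (δb)² = 27.0;  (δx)² = 0.0729;  (δc)² = 0.0441
δS = √(27.2) = 5.21
S = 59.2.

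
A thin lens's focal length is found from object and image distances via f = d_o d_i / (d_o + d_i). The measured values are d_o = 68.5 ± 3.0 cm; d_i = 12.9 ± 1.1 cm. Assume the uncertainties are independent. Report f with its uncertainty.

10.9 ± 0.783 cm

∂f/∂d_o = (d_i/(d_o+d_i))² = 0.0251;  ∂f/∂d_i = (d_o/(d_o+d_i))² = 0.708
δf = √((∂f/∂d_o · δd_o)² + (∂f/∂d_i · δd_i)²) = √(0.00568 + 0.607) = 0.783 cm
f = 10.9 cm.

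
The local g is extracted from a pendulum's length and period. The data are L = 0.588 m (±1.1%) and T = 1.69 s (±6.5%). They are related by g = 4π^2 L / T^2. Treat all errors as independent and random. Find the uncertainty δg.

1.06 m/s^2

Relative error in a monomial: (δg/g)² = Σ (nᵢ · δxᵢ/xᵢ)².
  (1·δL/L)² = (1×0.0110)² = 0.000121;  (-2·δT/T)² = (-2×0.0650)² = 0.0169
δg/g = √(0.0170) = 0.130
g = 8.13 m/s^2, so δg = 0.130 × 8.13 = 1.06 m/s^2.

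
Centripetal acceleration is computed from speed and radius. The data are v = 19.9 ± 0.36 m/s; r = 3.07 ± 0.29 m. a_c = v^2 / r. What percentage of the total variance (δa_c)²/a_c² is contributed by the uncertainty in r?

(δa_c/a_c)² = (2·δv/v)² + (-1·δr/r)²
  v term: (2×0.0181)² = 0.00131
  r term: (-1×0.0945)² = 0.00892
Total = 0.0102. Share from r = 0.00892/0.0102 = 0.872.

87.2%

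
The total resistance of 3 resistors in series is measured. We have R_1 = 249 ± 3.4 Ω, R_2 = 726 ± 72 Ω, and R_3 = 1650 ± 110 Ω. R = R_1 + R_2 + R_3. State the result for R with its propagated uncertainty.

For a sum/difference, combine absolute errors in quadrature:
  (δR_1)² = 11.6;  (δR_2)² = 5180;  (δR_3)² = 12100
δR = √(17300) = 132 Ω
R = 2620 Ω.

2620 ± 132 Ω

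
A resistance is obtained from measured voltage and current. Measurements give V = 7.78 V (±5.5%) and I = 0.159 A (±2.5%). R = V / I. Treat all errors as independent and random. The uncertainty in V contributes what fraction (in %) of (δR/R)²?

(δR/R)² = (1·δV/V)² + (-1·δI/I)²
  V term: (1×0.0550)² = 0.00302
  I term: (-1×0.0250)² = 0.000625
Total = 0.00365. Share from V = 0.00302/0.00365 = 0.829.

82.9%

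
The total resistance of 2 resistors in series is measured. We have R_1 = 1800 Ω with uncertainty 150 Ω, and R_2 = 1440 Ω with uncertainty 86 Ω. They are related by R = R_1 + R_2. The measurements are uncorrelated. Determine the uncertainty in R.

173 Ω

Sums and differences: (δR)² = Σ (cᵢ δxᵢ)².
  (δR_1)² = 22500;  (δR_2)² = 7400
δR = √(29900) = 173 Ω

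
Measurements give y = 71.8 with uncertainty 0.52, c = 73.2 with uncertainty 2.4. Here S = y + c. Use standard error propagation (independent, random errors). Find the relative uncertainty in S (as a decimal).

S is a linear combination, so absolute uncertainties add in quadrature:
  (δy)² = 0.270;  (δc)² = 5.76
δS = √(6.03) = 2.46
S = 145, so δS/S = 2.46/145 = 0.0169.

0.0169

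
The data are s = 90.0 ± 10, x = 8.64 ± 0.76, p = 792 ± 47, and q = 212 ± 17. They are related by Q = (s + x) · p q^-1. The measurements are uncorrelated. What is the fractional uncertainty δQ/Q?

0.142

Let u = s + x = 98.6. δu = √(δs² + δx²) = √(100 + 0.578) = 10.0, so δu/u = 0.102.
Q is then a monomial in u, p, q:
δQ/Q = √((δu/u)² + (1·δp/p)² + (-1·δq/q)²) = √(0.0103 + 0.00352 + 0.00643) = 0.142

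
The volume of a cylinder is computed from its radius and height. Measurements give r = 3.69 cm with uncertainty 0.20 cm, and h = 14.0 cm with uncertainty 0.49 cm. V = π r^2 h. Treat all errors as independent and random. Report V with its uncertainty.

V is a product of powers, so relative uncertainties combine in quadrature:
  (2·δr/r)² = (2×0.0542)² = 0.0118;  (1·δh/h)² = (1×0.0350)² = 0.00122
δV/V = √(0.0130) = 0.114
V = 599 cm^3, so δV = 0.114 × 599 = 68.2 cm^3.

599 ± 68.2 cm^3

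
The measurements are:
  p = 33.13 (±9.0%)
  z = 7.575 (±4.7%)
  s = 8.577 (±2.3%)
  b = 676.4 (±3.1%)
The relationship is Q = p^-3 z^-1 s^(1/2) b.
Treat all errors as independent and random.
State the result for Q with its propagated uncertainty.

Relative error in a monomial: (δQ/Q)² = Σ (nᵢ · δxᵢ/xᵢ)².
  (-3·δp/p)² = (-3×0.0900)² = 0.0729;  (-1·δz/z)² = (-1×0.0470)² = 0.00221;  (½·δs/s)² = (0.5×0.0230)² = 0.000132;  (1·δb/b)² = (1×0.0310)² = 0.000961
δQ/Q = √(0.0762) = 0.276
Q = 0.007192, so δQ = 0.276 × 0.007192 = 0.00199.

0.007192 ± 0.00199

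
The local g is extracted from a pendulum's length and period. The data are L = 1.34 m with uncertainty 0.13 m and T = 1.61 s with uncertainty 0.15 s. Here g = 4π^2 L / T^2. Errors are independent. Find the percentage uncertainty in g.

Relative error in a monomial: (δg/g)² = Σ (nᵢ · δxᵢ/xᵢ)².
  (1·δL/L)² = (1×0.0970)² = 0.00941;  (-2·δT/T)² = (-2×0.0932)² = 0.0347
δg/g = √(0.0441) = 0.210

21.0%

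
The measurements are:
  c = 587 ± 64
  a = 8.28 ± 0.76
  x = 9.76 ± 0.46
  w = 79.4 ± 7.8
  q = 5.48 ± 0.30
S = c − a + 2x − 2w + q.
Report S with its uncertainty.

For a sum/difference, combine absolute errors in quadrature:
  (δc)² = 4100;  (δa)² = 0.578;  (2·δx)² = 0.846;  (2·δw)² = 243;  (δq)² = 0.0900
δS = √(4340) = 65.9
S = 445.

445 ± 65.9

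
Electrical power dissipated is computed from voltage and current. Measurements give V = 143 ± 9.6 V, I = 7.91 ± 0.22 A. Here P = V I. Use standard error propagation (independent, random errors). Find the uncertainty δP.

82.2 W

Relative error in a monomial: (δP/P)² = Σ (nᵢ · δxᵢ/xᵢ)².
  (1·δV/V)² = (1×0.0671)² = 0.00451;  (1·δI/I)² = (1×0.0278)² = 0.000774
δP/P = √(0.00528) = 0.0727
P = 1130 W, so δP = 0.0727 × 1130 = 82.2 W.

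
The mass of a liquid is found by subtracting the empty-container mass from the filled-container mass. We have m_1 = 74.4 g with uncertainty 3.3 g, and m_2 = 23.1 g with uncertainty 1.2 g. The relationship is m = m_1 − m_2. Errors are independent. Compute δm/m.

0.0684

Each term contributes (cᵢ δxᵢ)² to (δm)²:
  (δm_1)² = 10.9;  (δm_2)² = 1.44
δm = √(12.3) = 3.51 g
m = 51.3 g, so δm/m = 3.51/51.3 = 0.0684.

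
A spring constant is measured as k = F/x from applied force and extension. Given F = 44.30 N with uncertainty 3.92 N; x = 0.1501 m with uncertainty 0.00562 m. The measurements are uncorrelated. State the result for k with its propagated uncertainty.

295.1 ± 28.4 N/m

Each factor contributes (exponent × relative error)² to (δk/k)²:
  (1·δF/F)² = (1×0.0885)² = 0.00783;  (-1·δx/x)² = (-1×0.0374)² = 0.00140
δk/k = √(0.00923) = 0.0961
k = 295.1 N/m, so δk = 0.0961 × 295.1 = 28.4 N/m.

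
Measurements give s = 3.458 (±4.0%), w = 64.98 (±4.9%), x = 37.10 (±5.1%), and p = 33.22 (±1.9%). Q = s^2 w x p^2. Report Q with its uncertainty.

Q is a product of powers, so relative uncertainties combine in quadrature:
  (2·δs/s)² = (2×0.0400)² = 0.00640;  (1·δw/w)² = (1×0.0490)² = 0.00240;  (1·δx/x)² = (1×0.0510)² = 0.00260;  (2·δp/p)² = (2×0.0190)² = 0.00144
δQ/Q = √(0.0128) = 0.113
Q = 3.181e+07, so δQ = 0.113 × 3.181e+07 = 3.61e+06.

(3.181 ± 0.361) × 10^7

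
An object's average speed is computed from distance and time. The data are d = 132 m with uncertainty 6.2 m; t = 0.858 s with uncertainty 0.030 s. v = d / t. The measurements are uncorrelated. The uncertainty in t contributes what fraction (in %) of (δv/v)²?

35.7%

(δv/v)² = (1·δd/d)² + (-1·δt/t)²
  d term: (1×0.0470)² = 0.00221
  t term: (-1×0.0350)² = 0.00122
Total = 0.00343. Share from t = 0.00122/0.00343 = 0.357.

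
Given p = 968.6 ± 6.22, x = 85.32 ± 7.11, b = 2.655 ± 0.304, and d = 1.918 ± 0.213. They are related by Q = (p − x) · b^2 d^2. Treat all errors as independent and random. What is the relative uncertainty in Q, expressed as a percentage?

31.9%

Let u = p − x = 883.3. δu = √(δp² + δx²) = √(38.7 + 50.6) = 9.45, so δu/u = 0.0107.
Q is then a monomial in u, b, d:
δQ/Q = √((δu/u)² + (2·δb/b)² + (2·δd/d)²) = √(0.000114 + 0.0524 + 0.0493) = 0.319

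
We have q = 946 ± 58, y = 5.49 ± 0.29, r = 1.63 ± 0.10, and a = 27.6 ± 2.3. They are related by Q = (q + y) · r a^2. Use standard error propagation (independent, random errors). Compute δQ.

Let u = q + y = 951. δu = √(δq² + δy²) = √(3360 + 0.0841) = 58.0, so δu/u = 0.0610.
Q is then a monomial in u, r, a:
δQ/Q = √((δu/u)² + (1·δr/r)² + (2·δa/a)²) = √(0.00372 + 0.00376 + 0.0278) = 0.188
Q = 1.18e+06, so δQ = 0.188 × 1.18e+06 = 2.22e+05.

2.22e+05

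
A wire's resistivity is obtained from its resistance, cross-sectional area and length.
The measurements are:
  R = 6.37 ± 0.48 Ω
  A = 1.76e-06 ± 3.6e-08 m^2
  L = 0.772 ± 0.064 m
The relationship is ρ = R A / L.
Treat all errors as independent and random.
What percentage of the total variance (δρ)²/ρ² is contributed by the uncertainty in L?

(δρ/ρ)² = (1·δR/R)² + (1·δA/A)² + (-1·δL/L)²
  R term: (1×0.0754)² = 0.00568
  A term: (1×0.0205)² = 0.000418
  L term: (-1×0.0829)² = 0.00687
Total = 0.0130. Share from L = 0.00687/0.0130 = 0.530.

53.0%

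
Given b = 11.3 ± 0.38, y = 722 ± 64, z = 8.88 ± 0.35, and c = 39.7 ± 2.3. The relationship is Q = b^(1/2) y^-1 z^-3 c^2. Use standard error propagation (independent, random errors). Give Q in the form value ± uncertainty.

Relative error in a monomial: (δQ/Q)² = Σ (nᵢ · δxᵢ/xᵢ)².
  (½·δb/b)² = (0.5×0.0336)² = 0.000283;  (-1·δy/y)² = (-1×0.0886)² = 0.00786;  (-3·δz/z)² = (-3×0.0394)² = 0.0140;  (2·δc/c)² = (2×0.0579)² = 0.0134
δQ/Q = √(0.0355) = 0.189
Q = 0.0105, so δQ = 0.189 × 0.0105 = 0.00198.

0.0105 ± 0.00198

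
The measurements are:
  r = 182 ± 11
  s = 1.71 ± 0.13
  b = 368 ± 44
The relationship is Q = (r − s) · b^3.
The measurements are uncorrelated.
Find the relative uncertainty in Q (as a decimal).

0.364

Let u = r − s = 180. δu = √(δr² + δs²) = √(121 + 0.0169) = 11.0, so δu/u = 0.0610.
Q is then a monomial in u, b:
δQ/Q = √((δu/u)² + (3·δb/b)²) = √(0.00372 + 0.129) = 0.364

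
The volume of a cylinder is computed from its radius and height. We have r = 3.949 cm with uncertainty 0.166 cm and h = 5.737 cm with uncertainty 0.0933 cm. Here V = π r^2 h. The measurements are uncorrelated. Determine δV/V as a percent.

V is a product of powers, so relative uncertainties combine in quadrature:
  (2·δr/r)² = (2×0.0420)² = 0.00707;  (1·δh/h)² = (1×0.0163)² = 0.000264
δV/V = √(0.00733) = 0.0856

8.56%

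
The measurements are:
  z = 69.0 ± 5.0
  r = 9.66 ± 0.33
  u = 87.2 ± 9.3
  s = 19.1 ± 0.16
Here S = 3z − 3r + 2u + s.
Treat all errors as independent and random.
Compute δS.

Each term contributes (cᵢ δxᵢ)² to (δS)²:
  (3·δz)² = 225;  (3·δr)² = 0.980;  (2·δu)² = 346;  (δs)² = 0.0256
δS = √(572) = 23.9

23.9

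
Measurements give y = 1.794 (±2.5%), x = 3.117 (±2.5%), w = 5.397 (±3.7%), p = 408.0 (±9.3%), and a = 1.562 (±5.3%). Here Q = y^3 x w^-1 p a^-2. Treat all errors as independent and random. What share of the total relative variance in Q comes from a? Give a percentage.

40.9%

(δQ/Q)² = (3·δy/y)² + (1·δx/x)² + (-1·δw/w)² + (1·δp/p)² + (-2·δa/a)²
  y term: (3×0.0250)² = 0.00563
  x term: (1×0.0250)² = 0.000625
  w term: (-1×0.0370)² = 0.00137
  p term: (1×0.0930)² = 0.00865
  a term: (-2×0.0530)² = 0.0112
Total = 0.0275. Share from a = 0.0112/0.0275 = 0.409.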